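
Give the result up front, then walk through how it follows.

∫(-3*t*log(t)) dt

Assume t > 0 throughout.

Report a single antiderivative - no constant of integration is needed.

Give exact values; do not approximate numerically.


The answer is -3*t**2*log(t)/2 + 3*t**2/4.
Step 1. Integrate ∫(-3*t*log(t)) dt by parts with u = log(t), dv = (-3*t) dt, so v = -3*t**2/2 [assuming t > 0]: now -3*t**2*log(t)/2 + ∫(3*t/2) dt.
Step 2. Evaluate the standard form: now -3*t**2*log(t)/2 + 3*t**2/4.
Answer: -3*t**2*log(t)/2 + 3*t**2/4.


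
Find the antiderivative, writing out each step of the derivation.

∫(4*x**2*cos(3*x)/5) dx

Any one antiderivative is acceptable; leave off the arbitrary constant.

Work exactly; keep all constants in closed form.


Step 1. Integrate ∫(4*x**2*cos(3*x)/5) dx by parts with u = x**2, dv = (4*cos(3*x)/5) dx, so v = 4*sin(3*x)/15: now 4*x**2*sin(3*x)/15 + ∫(-8*x*sin(3*x)/15) dx.
Step 2. Integrate ∫(-8*x*sin(3*x)/15) dx by parts with u = x, dv = (-8*sin(3*x)/15) dx, so v = 8*cos(3*x)/45: now 4*x**2*sin(3*x)/15 + 8*x*cos(3*x)/45 + ∫(-8*cos(3*x)/45) dx.
Step 3. Evaluate the standard form: now 4*x**2*sin(3*x)/15 + 8*x*cos(3*x)/45 - 8*sin(3*x)/135.
Answer: 4*x**2*sin(3*x)/15 + 8*x*cos(3*x)/45 - 8*sin(3*x)/135.


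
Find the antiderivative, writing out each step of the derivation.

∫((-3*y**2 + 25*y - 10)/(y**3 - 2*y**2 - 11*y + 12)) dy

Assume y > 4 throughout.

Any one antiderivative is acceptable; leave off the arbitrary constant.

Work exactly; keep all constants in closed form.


Step 1. Decompose ∫((-3*y**2 + 25*y - 10)/(y**3 - 2*y**2 - 11*y + 12)) dy by partial fractions, (-3*y**2 + 25*y - 10)/(y**3 - 2*y**2 - 11*y + 12) = -4/(y + 3) - 1/(y - 1) + 2/(y - 4): now ∫(2/(y - 4)) dy + ∫(-1/(y - 1)) dy + ∫(-4/(y + 3)) dy.
Step 2. Evaluate the standard form [assuming y > 4]: now 2*log(y - 4) + ∫(-1/(y - 1)) dy + ∫(-4/(y + 3)) dy.
Step 3. Evaluate the standard form [assuming y > 1]: now 2*log(y - 4) - log(y - 1) + ∫(-4/(y + 3)) dy.
Step 4. Evaluate the standard form [assuming y > -3]: now 2*log(y - 4) - log(y - 1) - 4*log(y + 3).
Answer: 2*log(y - 4) - log(y - 1) - 4*log(y + 3).


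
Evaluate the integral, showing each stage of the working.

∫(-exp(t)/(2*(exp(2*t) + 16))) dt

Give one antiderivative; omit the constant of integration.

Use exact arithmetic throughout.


Step 1. Substitute u = exp(t), turning ∫(-exp(t)/(2*(exp(2*t) + 16))) dt into ∫(-1/(2*(u**2 + 16))) du: now ∫(-1/(2*(u**2 + 16))) du.
Step 2. Evaluate the standard form: now -atan(u/4)/8.
Step 3. Substitute back u = exp(t): now -atan(exp(t)/4)/8.
Answer: -atan(exp(t)/4)/8.


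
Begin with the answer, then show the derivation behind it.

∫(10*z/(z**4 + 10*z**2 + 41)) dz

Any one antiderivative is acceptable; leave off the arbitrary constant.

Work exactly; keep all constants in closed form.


The answer is 5*atan(z**2/4 + 5/4)/4.
Step 1. Substitute u = z**2 + 5, turning ∫(10*z/(z**4 + 10*z**2 + 41)) dz into ∫(5/(u**2 + 16)) du: now ∫(5/(u**2 + 16)) du.
Step 2. Evaluate the standard form: now 5*atan(u/4)/4.
Step 3. Substitute back u = z**2 + 5: now 5*atan(z**2/4 + 5/4)/4.
Answer: 5*atan(z**2/4 + 5/4)/4.


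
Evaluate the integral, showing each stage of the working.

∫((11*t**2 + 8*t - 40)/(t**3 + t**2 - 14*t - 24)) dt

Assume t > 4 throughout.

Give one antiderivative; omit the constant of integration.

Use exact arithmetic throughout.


Step 1. Decompose ∫((11*t**2 + 8*t - 40)/(t**3 + t**2 - 14*t - 24)) dt by partial fractions, (11*t**2 + 8*t - 40)/(t**3 + t**2 - 14*t - 24) = 5/(t + 3) + 2/(t + 2) + 4/(t - 4): now ∫(4/(t - 4)) dt + ∫(2/(t + 2)) dt + ∫(5/(t + 3)) dt.
Step 2. Evaluate the standard form [assuming t > -2]: now 2*log(t + 2) + ∫(4/(t - 4)) dt + ∫(5/(t + 3)) dt.
Step 3. Evaluate the standard form [assuming t > -3]: now 2*log(t + 2) + 5*log(t + 3) + ∫(4/(t - 4)) dt.
Step 4. Evaluate the standard form [assuming t > 4]: now 4*log(t - 4) + 2*log(t + 2) + 5*log(t + 3).
Answer: 4*log(t - 4) + 2*log(t + 2) + 5*log(t + 3).


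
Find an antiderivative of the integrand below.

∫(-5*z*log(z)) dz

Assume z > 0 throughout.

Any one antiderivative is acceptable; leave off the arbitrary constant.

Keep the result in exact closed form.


Answer: -5*z**2*log(z)/2 + 5*z**2/4.


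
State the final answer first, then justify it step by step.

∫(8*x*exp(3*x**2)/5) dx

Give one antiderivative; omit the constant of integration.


The answer is 4*exp(3*x**2)/15.
Step 1. Substitute u = x**2, turning ∫(8*x*exp(3*x**2)/5) dx into ∫(4*exp(3*u)/5) du: now ∫(4*exp(3*u)/5) du.
Step 2. Evaluate the standard form: now 4*exp(3*u)/15.
Step 3. Substitute back u = x**2: now 4*exp(3*x**2)/15.
Answer: 4*exp(3*x**2)/15.


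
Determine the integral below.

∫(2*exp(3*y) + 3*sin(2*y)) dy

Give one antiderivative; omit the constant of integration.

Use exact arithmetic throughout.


Answer: 2*exp(3*y)/3 - 3*cos(2*y)/2.


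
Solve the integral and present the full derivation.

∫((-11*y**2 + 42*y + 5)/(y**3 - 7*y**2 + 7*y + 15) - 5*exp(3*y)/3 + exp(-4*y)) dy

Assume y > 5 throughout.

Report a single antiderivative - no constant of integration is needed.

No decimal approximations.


Step 1. Rewrite: now ∫((-11*y**2 + 42*y + 5)/(y**3 - 7*y**2 + 7*y + 15)) dy + ∫(exp(-4*y)) dy + ∫(-5*exp(3*y)/3) dy.
Step 2. Evaluate the standard form: now ∫((-11*y**2 + 42*y + 5)/(y**3 - 7*y**2 + 7*y + 15)) dy + ∫(-5*exp(3*y)/3) dy - exp(-4*y)/4.
Step 3. Decompose ∫((-11*y**2 + 42*y + 5)/(y**3 - 7*y**2 + 7*y + 15)) dy by partial fractions, (-11*y**2 + 42*y + 5)/(y**3 - 7*y**2 + 7*y + 15) = -2/(y + 1) - 4/(y - 3) - 5/(y - 5): now ∫(-5/(y - 5)) dy + ∫(-4/(y - 3)) dy + ∫(-2/(y + 1)) dy + ∫(-5*exp(3*y)/3) dy - exp(-4*y)/4.
Step 4. Evaluate the standard form [assuming y > 5]: now -5*log(y - 5) + ∫(-4/(y - 3)) dy + ∫(-2/(y + 1)) dy + ∫(-5*exp(3*y)/3) dy - exp(-4*y)/4.
Step 5. Evaluate the standard form [assuming y > -1]: now -5*log(y - 5) - 2*log(y + 1) + ∫(-4/(y - 3)) dy + ∫(-5*exp(3*y)/3) dy - exp(-4*y)/4.
Step 6. Evaluate the standard form [assuming y > 3]: now -5*log(y - 5) - 4*log(y - 3) - 2*log(y + 1) + ∫(-5*exp(3*y)/3) dy - exp(-4*y)/4.
Step 7. Evaluate the standard form: now -5*exp(3*y)/9 - 5*log(y - 5) - 4*log(y - 3) - 2*log(y + 1) - exp(-4*y)/4.
Answer: -5*exp(3*y)/9 - 5*log(y - 5) - 4*log(y - 3) - 2*log(y + 1) - exp(-4*y)/4.


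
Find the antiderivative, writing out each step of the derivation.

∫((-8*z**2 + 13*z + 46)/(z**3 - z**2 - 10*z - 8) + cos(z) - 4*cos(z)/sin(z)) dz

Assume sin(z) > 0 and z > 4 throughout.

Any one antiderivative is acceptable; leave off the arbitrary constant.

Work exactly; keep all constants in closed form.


Step 1. Rewrite: now ∫((-8*z**2 + 13*z + 46)/(z**3 - z**2 - 10*z - 8)) dz + ∫(-4*cos(z)/sin(z)) dz + ∫(cos(z)) dz.
Step 2. Decompose ∫((-8*z**2 + 13*z + 46)/(z**3 - z**2 - 10*z - 8)) dz by partial fractions, (-8*z**2 + 13*z + 46)/(z**3 - z**2 - 10*z - 8) = -2/(z + 2) - 5/(z + 1) - 1/(z - 4): now ∫(-4*cos(z)/sin(z)) dz + ∫(-1/(z - 4)) dz + ∫(-5/(z + 1)) dz + ∫(-2/(z + 2)) dz + ∫(cos(z)) dz.
Step 3. Evaluate the standard form [assuming z > -1]: now -5*log(z + 1) + ∫(-4*cos(z)/sin(z)) dz + ∫(-1/(z - 4)) dz + ∫(-2/(z + 2)) dz + ∫(cos(z)) dz.
Step 4. Evaluate the standard form [assuming z > -2]: now -5*log(z + 1) - 2*log(z + 2) + ∫(-4*cos(z)/sin(z)) dz + ∫(-1/(z - 4)) dz + ∫(cos(z)) dz.
Step 5. Evaluate the standard form [assuming z > 4]: now -log(z - 4) - 5*log(z + 1) - 2*log(z + 2) + ∫(-4*cos(z)/sin(z)) dz + ∫(cos(z)) dz.
Step 6. Evaluate the standard form: now -log(z - 4) - 5*log(z + 1) - 2*log(z + 2) + sin(z) + ∫(-4*cos(z)/sin(z)) dz.
Step 7. Substitute u = sin(z), turning ∫(-4*cos(z)/sin(z)) dz into ∫(-4/u) du: now -log(z - 4) - 5*log(z + 1) - 2*log(z + 2) + sin(z) + ∫(-4/u) du.
Step 8. Evaluate the standard form [assuming u > 0]: now -4*log(u) - log(z - 4) - 5*log(z + 1) - 2*log(z + 2) + sin(z).
Step 9. Substitute back u = sin(z): now -log(z - 4) - 5*log(z + 1) - 2*log(z + 2) - 4*log(sin(z)) + sin(z).
Answer: -log(z - 4) - 5*log(z + 1) - 2*log(z + 2) - 4*log(sin(z)) + sin(z).


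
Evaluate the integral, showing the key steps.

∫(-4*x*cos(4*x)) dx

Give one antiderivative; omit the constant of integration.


Step 1. Integrate ∫(-4*x*cos(4*x)) dx by parts with u = x, dv = (-4*cos(4*x)) dx, so v = -sin(4*x): now -x*sin(4*x) + ∫(sin(4*x)) dx.
Step 2. Evaluate the standard form: now -x*sin(4*x) - cos(4*x)/4.
Answer: -x*sin(4*x) - cos(4*x)/4.


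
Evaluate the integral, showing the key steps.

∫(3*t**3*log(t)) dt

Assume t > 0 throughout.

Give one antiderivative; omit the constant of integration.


Step 1. Integrate ∫(3*t**3*log(t)) dt by parts with u = log(t), dv = (3*t**3) dt, so v = 3*t**4/4 [assuming t > 0]: now 3*t**4*log(t)/4 + ∫(-3*t**3/4) dt.
Step 2. Evaluate the standard form: now 3*t**4*log(t)/4 - 3*t**4/16.
Answer: 3*t**4*log(t)/4 - 3*t**4/16.


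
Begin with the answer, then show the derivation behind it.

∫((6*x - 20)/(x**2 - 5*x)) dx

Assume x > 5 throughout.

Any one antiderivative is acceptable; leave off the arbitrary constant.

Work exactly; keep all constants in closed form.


The answer is 4*log(x) + 2*log(x - 5).
Step 1. Decompose ∫((6*x - 20)/(x**2 - 5*x)) dx by partial fractions, (6*x - 20)/(x**2 - 5*x) = 2/(x - 5) + 4/x: now ∫(4/x) dx + ∫(2/(x - 5)) dx.
Step 2. Evaluate the standard form [assuming x > 0]: now 4*log(x) + ∫(2/(x - 5)) dx.
Step 3. Evaluate the standard form [assuming x > 5]: now 4*log(x) + 2*log(x - 5).
Answer: 4*log(x) + 2*log(x - 5).


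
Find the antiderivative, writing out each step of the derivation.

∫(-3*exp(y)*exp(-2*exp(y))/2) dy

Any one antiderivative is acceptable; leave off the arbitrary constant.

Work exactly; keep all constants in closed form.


Step 1. Substitute u = exp(y), turning ∫(-3*exp(y)*exp(-2*exp(y))/2) dy into ∫(-3*exp(-2*u)/2) du: now ∫(-3*exp(-2*u)/2) du.
Step 2. Evaluate the standard form: now 3*exp(-2*u)/4.
Step 3. Substitute back u = exp(y): now 3*exp(-2*exp(y))/4.
Answer: 3*exp(-2*exp(y))/4.


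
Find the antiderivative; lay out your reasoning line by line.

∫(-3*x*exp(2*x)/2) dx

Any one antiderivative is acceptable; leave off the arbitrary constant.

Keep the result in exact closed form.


Step 1. Integrate ∫(-3*x*exp(2*x)/2) dx by parts with u = x, dv = (-3*exp(2*x)/2) dx, so v = -3*exp(2*x)/4: now -3*x*exp(2*x)/4 + ∫(3*exp(2*x)/4) dx.
Step 2. Evaluate the standard form: now -3*x*exp(2*x)/4 + 3*exp(2*x)/8.
Answer: -3*x*exp(2*x)/4 + 3*exp(2*x)/8.


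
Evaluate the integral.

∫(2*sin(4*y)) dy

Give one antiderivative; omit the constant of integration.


Answer: -cos(4*y)/2.


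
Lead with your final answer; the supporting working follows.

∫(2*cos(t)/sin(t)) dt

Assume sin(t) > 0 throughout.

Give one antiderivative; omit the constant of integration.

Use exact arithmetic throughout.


The answer is 2*log(sin(t)).
Step 1. Substitute u = sin(t), turning ∫(2*cos(t)/sin(t)) dt into ∫(2/u) du: now ∫(2/u) du.
Step 2. Evaluate the standard form [assuming u > 0]: now 2*log(u).
Step 3. Substitute back u = sin(t): now 2*log(sin(t)).
Answer: 2*log(sin(t)).


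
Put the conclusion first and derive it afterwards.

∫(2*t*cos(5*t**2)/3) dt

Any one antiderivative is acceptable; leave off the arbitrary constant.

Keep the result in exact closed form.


The answer is sin(5*t**2)/15.
Step 1. Substitute u = t**2, turning ∫(2*t*cos(5*t**2)/3) dt into ∫(cos(5*u)/3) du: now ∫(cos(5*u)/3) du.
Step 2. Evaluate the standard form: now sin(5*u)/15.
Step 3. Substitute back u = t**2: now sin(5*t**2)/15.
Answer: sin(5*t**2)/15.


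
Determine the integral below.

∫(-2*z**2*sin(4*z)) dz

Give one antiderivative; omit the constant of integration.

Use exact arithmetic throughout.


Answer: z**2*cos(4*z)/2 - z*sin(4*z)/4 - cos(4*z)/16.


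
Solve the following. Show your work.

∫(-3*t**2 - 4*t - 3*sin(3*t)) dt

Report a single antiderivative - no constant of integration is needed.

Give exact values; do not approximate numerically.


Step 1. Rewrite: now ∫(-4*t) dt + ∫(-3*t**2) dt + ∫(-3*sin(3*t)) dt.
Step 2. Evaluate the standard form: now -2*t**2 + ∫(-3*t**2) dt + ∫(-3*sin(3*t)) dt.
Step 3. Evaluate the standard form: now -t**3 - 2*t**2 + ∫(-3*sin(3*t)) dt.
Step 4. Evaluate the standard form: now -t**3 - 2*t**2 + cos(3*t).
Answer: -t**3 - 2*t**2 + cos(3*t).


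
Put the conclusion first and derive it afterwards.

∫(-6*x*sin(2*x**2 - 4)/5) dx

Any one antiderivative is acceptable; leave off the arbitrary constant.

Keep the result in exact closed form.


The answer is 3*cos(2*x**2 - 4)/10.
Step 1. Substitute u = x**2 - 2, turning ∫(-6*x*sin(2*x**2 - 4)/5) dx into ∫(-3*sin(2*u)/5) du: now ∫(-3*sin(2*u)/5) du.
Step 2. Evaluate the standard form: now 3*cos(2*u)/10.
Step 3. Substitute back u = x**2 - 2: now 3*cos(2*x**2 - 4)/10.
Answer: 3*cos(2*x**2 - 4)/10.


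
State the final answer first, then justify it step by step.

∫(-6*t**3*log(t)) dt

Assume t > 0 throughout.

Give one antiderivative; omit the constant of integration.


The answer is -3*t**4*log(t)/2 + 3*t**4/8.
Step 1. Integrate ∫(-6*t**3*log(t)) dt by parts with u = log(t), dv = (-6*t**3) dt, so v = -3*t**4/2 [assuming t > 0]: now -3*t**4*log(t)/2 + ∫(3*t**3/2) dt.
Step 2. Evaluate the standard form: now -3*t**4*log(t)/2 + 3*t**4/8.
Answer: -3*t**4*log(t)/2 + 3*t**4/8.


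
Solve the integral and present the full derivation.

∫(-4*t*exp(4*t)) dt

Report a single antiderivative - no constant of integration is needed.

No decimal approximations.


Step 1. Integrate ∫(-4*t*exp(4*t)) dt by parts with u = t, dv = (-4*exp(4*t)) dt, so v = -exp(4*t): now -t*exp(4*t) + ∫(exp(4*t)) dt.
Step 2. Evaluate the standard form: now -t*exp(4*t) + exp(4*t)/4.
Answer: -t*exp(4*t) + exp(4*t)/4.


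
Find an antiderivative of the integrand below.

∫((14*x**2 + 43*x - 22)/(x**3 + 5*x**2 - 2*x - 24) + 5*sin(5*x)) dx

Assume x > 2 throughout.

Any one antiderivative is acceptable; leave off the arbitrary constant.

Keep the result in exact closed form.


Answer: 4*log(x - 2) + 5*log(x + 3) + 5*log(x + 4) - cos(5*x).


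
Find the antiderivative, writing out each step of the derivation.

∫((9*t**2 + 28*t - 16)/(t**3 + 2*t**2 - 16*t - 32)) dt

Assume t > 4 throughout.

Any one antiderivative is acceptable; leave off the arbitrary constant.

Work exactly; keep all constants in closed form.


Step 1. Decompose ∫((9*t**2 + 28*t - 16)/(t**3 + 2*t**2 - 16*t - 32)) dt by partial fractions, (9*t**2 + 28*t - 16)/(t**3 + 2*t**2 - 16*t - 32) = 1/(t + 4) + 3/(t + 2) + 5/(t - 4): now ∫(5/(t - 4)) dt + ∫(3/(t + 2)) dt + ∫(1/(t + 4)) dt.
Step 2. Evaluate the standard form [assuming t > -2]: now 3*log(t + 2) + ∫(5/(t - 4)) dt + ∫(1/(t + 4)) dt.
Step 3. Evaluate the standard form [assuming t > 4]: now 5*log(t - 4) + 3*log(t + 2) + ∫(1/(t + 4)) dt.
Step 4. Evaluate the standard form [assuming t > -4]: now 5*log(t - 4) + 3*log(t + 2) + log(t + 4).
Answer: 5*log(t - 4) + 3*log(t + 2) + log(t + 4).


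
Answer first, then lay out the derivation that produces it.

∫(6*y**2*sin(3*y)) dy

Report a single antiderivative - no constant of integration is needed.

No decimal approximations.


The answer is -2*y**2*cos(3*y) + 4*y*sin(3*y)/3 + 4*cos(3*y)/9.
Step 1. Integrate ∫(6*y**2*sin(3*y)) dy by parts with u = y**2, dv = (6*sin(3*y)) dy, so v = -2*cos(3*y): now -2*y**2*cos(3*y) + ∫(4*y*cos(3*y)) dy.
Step 2. Integrate ∫(4*y*cos(3*y)) dy by parts with u = y, dv = (4*cos(3*y)) dy, so v = 4*sin(3*y)/3: now -2*y**2*cos(3*y) + 4*y*sin(3*y)/3 + ∫(-4*sin(3*y)/3) dy.
Step 3. Evaluate the standard form: now -2*y**2*cos(3*y) + 4*y*sin(3*y)/3 + 4*cos(3*y)/9.
Answer: -2*y**2*cos(3*y) + 4*y*sin(3*y)/3 + 4*cos(3*y)/9.


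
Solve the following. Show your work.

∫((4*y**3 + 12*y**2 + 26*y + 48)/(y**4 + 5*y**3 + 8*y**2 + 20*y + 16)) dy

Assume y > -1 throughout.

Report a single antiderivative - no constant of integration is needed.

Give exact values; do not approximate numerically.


Step 1. Decompose ∫((4*y**3 + 12*y**2 + 26*y + 48)/(y**4 + 5*y**3 + 8*y**2 + 20*y + 16)) dy by partial fractions, (4*y**3 + 12*y**2 + 26*y + 48)/(y**4 + 5*y**3 + 8*y**2 + 20*y + 16) = 2/(y**2 + 4) + 2/(y + 4) + 2/(y + 1): now ∫(2/(y + 1)) dy + ∫(2/(y + 4)) dy + ∫(2/(y**2 + 4)) dy.
Step 2. Evaluate the standard form [assuming y > -4]: now 2*log(y + 4) + ∫(2/(y + 1)) dy + ∫(2/(y**2 + 4)) dy.
Step 3. Evaluate the standard form [assuming y > -1]: now 2*log(y + 1) + 2*log(y + 4) + ∫(2/(y**2 + 4)) dy.
Step 4. Evaluate the standard form: now 2*log(y + 1) + 2*log(y + 4) + atan(y/2).
Answer: 2*log(y + 1) + 2*log(y + 4) + atan(y/2).


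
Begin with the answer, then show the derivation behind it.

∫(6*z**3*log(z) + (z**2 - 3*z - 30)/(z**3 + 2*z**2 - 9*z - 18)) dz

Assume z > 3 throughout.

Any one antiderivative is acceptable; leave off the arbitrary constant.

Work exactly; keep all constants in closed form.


The answer is 3*z**4*log(z)/2 - 3*z**4/8 - log(z - 3) + 4*log(z + 2) - 2*log(z + 3).
Step 1. Rewrite: now ∫(6*z**3*log(z)) dz + ∫((z**2 - 3*z - 30)/(z**3 + 2*z**2 - 9*z - 18)) dz.
Step 2. Integrate ∫(6*z**3*log(z)) dz by parts with u = log(z), dv = (6*z**3) dz, so v = 3*z**4/2 [assuming z > 0]: now 3*z**4*log(z)/2 + ∫(-3*z**3/2) dz + ∫((z**2 - 3*z - 30)/(z**3 + 2*z**2 - 9*z - 18)) dz.
Step 3. Evaluate the standard form: now 3*z**4*log(z)/2 - 3*z**4/8 + ∫((z**2 - 3*z - 30)/(z**3 + 2*z**2 - 9*z - 18)) dz.
Step 4. Decompose ∫((z**2 - 3*z - 30)/(z**3 + 2*z**2 - 9*z - 18)) dz by partial fractions, (z**2 - 3*z - 30)/(z**3 + 2*z**2 - 9*z - 18) = -2/(z + 3) + 4/(z + 2) - 1/(z - 3): now 3*z**4*log(z)/2 - 3*z**4/8 + ∫(-1/(z - 3)) dz + ∫(4/(z + 2)) dz + ∫(-2/(z + 3)) dz.
Step 5. Evaluate the standard form [assuming z > -3]: now 3*z**4*log(z)/2 - 3*z**4/8 - 2*log(z + 3) + ∫(-1/(z - 3)) dz + ∫(4/(z + 2)) dz.
Step 6. Evaluate the standard form [assuming z > -2]: now 3*z**4*log(z)/2 - 3*z**4/8 + 4*log(z + 2) - 2*log(z + 3) + ∫(-1/(z - 3)) dz.
Step 7. Evaluate the standard form [assuming z > 3]: now 3*z**4*log(z)/2 - 3*z**4/8 - log(z - 3) + 4*log(z + 2) - 2*log(z + 3).
Answer: 3*z**4*log(z)/2 - 3*z**4/8 - log(z - 3) + 4*log(z + 2) - 2*log(z + 3).


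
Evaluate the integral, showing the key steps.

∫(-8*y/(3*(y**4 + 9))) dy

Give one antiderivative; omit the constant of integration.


Step 1. Substitute u = y**2, turning ∫(-8*y/(3*(y**4 + 9))) dy into ∫(-4/(3*(u**2 + 9))) du: now ∫(-4/(3*(u**2 + 9))) du.
Step 2. Evaluate the standard form: now -4*atan(u/3)/9.
Step 3. Substitute back u = y**2: now -4*atan(y**2/3)/9.
Answer: -4*atan(y**2/3)/9.


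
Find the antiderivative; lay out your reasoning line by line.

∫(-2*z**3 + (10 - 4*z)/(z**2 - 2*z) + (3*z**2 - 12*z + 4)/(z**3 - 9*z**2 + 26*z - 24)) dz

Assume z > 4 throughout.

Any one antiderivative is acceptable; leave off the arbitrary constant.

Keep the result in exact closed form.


Step 1. Rewrite: now ∫(-2*z**3) dz + ∫((10 - 4*z)/(z**2 - 2*z)) dz + ∫((3*z**2 - 12*z + 4)/(z**3 - 9*z**2 + 26*z - 24)) dz.
Step 2. Decompose ∫((10 - 4*z)/(z**2 - 2*z)) dz by partial fractions, (10 - 4*z)/(z**2 - 2*z) = 1/(z - 2) - 5/z: now ∫(-5/z) dz + ∫(-2*z**3) dz + ∫((3*z**2 - 12*z + 4)/(z**3 - 9*z**2 + 26*z - 24)) dz + ∫(1/(z - 2)) dz.
Step 3. Evaluate the standard form [assuming z > 2]: now log(z - 2) + ∫(-5/z) dz + ∫(-2*z**3) dz + ∫((3*z**2 - 12*z + 4)/(z**3 - 9*z**2 + 26*z - 24)) dz.
Step 4. Evaluate the standard form [assuming z > 0]: now -5*log(z) + log(z - 2) + ∫(-2*z**3) dz + ∫((3*z**2 - 12*z + 4)/(z**3 - 9*z**2 + 26*z - 24)) dz.
Step 5. Evaluate the standard form: now -z**4/2 - 5*log(z) + log(z - 2) + ∫((3*z**2 - 12*z + 4)/(z**3 - 9*z**2 + 26*z - 24)) dz.
Step 6. Decompose ∫((3*z**2 - 12*z + 4)/(z**3 - 9*z**2 + 26*z - 24)) dz by partial fractions, (3*z**2 - 12*z + 4)/(z**3 - 9*z**2 + 26*z - 24) = -4/(z - 2) + 5/(z - 3) + 2/(z - 4): now -z**4/2 - 5*log(z) + log(z - 2) + ∫(2/(z - 4)) dz + ∫(5/(z - 3)) dz + ∫(-4/(z - 2)) dz.
Step 7. Evaluate the standard form [assuming z > 3]: now -z**4/2 - 5*log(z) + 5*log(z - 3) + log(z - 2) + ∫(2/(z - 4)) dz + ∫(-4/(z - 2)) dz.
Step 8. Evaluate the standard form [assuming z > 2]: now -z**4/2 - 5*log(z) + 5*log(z - 3) - 3*log(z - 2) + ∫(2/(z - 4)) dz.
Step 9. Evaluate the standard form [assuming z > 4]: now -z**4/2 - 5*log(z) + 2*log(z - 4) + 5*log(z - 3) - 3*log(z - 2).
Answer: -z**4/2 - 5*log(z) + 2*log(z - 4) + 5*log(z - 3) - 3*log(z - 2).


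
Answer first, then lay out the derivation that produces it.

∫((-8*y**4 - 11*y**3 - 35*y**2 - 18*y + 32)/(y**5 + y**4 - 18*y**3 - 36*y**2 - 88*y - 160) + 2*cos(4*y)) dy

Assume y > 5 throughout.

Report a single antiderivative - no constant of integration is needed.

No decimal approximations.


The answer is -4*log(y - 5) + log(y + 2) - 5*log(y + 4) + sin(4*y)/2 - atan(y/2)/2.
Step 1. Rewrite: now ∫((-8*y**4 - 11*y**3 - 35*y**2 - 18*y + 32)/(y**5 + y**4 - 18*y**3 - 36*y**2 - 88*y - 160)) dy + ∫(2*cos(4*y)) dy.
Step 2. Decompose ∫((-8*y**4 - 11*y**3 - 35*y**2 - 18*y + 32)/(y**5 + y**4 - 18*y**3 - 36*y**2 - 88*y - 160)) dy by partial fractions, (-8*y**4 - 11*y**3 - 35*y**2 - 18*y + 32)/(y**5 + y**4 - 18*y**3 - 36*y**2 - 88*y - 160) = -1/(y**2 + 4) - 5/(y + 4) + 1/(y + 2) - 4/(y - 5): now ∫(-4/(y - 5)) dy + ∫(1/(y + 2)) dy + ∫(-5/(y + 4)) dy + ∫(-1/(y**2 + 4)) dy + ∫(2*cos(4*y)) dy.
Step 3. Evaluate the standard form [assuming y > -4]: now -5*log(y + 4) + ∫(-4/(y - 5)) dy + ∫(1/(y + 2)) dy + ∫(-1/(y**2 + 4)) dy + ∫(2*cos(4*y)) dy.
Step 4. Evaluate the standard form [assuming y > 5]: now -4*log(y - 5) - 5*log(y + 4) + ∫(1/(y + 2)) dy + ∫(-1/(y**2 + 4)) dy + ∫(2*cos(4*y)) dy.
Step 5. Evaluate the standard form [assuming y > -2]: now -4*log(y - 5) + log(y + 2) - 5*log(y + 4) + ∫(-1/(y**2 + 4)) dy + ∫(2*cos(4*y)) dy.
Step 6. Evaluate the standard form: now -4*log(y - 5) + log(y + 2) - 5*log(y + 4) - atan(y/2)/2 + ∫(2*cos(4*y)) dy.
Step 7. Evaluate the standard form: now -4*log(y - 5) + log(y + 2) - 5*log(y + 4) + sin(4*y)/2 - atan(y/2)/2.
Answer: -4*log(y - 5) + log(y + 2) - 5*log(y + 4) + sin(4*y)/2 - atan(y/2)/2.


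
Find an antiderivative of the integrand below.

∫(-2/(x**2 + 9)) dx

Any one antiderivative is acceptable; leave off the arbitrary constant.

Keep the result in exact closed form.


Answer: -2*atan(x/3)/3.


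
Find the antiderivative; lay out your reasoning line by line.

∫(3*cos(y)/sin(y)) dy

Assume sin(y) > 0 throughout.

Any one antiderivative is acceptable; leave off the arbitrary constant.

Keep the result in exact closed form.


Step 1. Substitute u = sin(y), turning ∫(3*cos(y)/sin(y)) dy into ∫(3/u) du: now ∫(3/u) du.
Step 2. Evaluate the standard form [assuming u > 0]: now 3*log(u).
Step 3. Substitute back u = sin(y): now 3*log(sin(y)).
Answer: 3*log(sin(y)).


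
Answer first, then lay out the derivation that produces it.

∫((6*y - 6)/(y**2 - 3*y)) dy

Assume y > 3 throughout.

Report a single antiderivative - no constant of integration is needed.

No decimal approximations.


The answer is 2*log(y) + 4*log(y - 3).
Step 1. Decompose ∫((6*y - 6)/(y**2 - 3*y)) dy by partial fractions, (6*y - 6)/(y**2 - 3*y) = 4/(y - 3) + 2/y: now ∫(2/y) dy + ∫(4/(y - 3)) dy.
Step 2. Evaluate the standard form [assuming y > 0]: now 2*log(y) + ∫(4/(y - 3)) dy.
Step 3. Evaluate the standard form [assuming y > 3]: now 2*log(y) + 4*log(y - 3).
Answer: 2*log(y) + 4*log(y - 3).


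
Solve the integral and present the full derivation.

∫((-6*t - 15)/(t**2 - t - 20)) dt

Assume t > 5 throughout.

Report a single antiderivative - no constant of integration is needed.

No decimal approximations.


Step 1. Decompose ∫((-6*t - 15)/(t**2 - t - 20)) dt by partial fractions, (-6*t - 15)/(t**2 - t - 20) = -1/(t + 4) - 5/(t - 5): now ∫(-5/(t - 5)) dt + ∫(-1/(t + 4)) dt.
Step 2. Evaluate the standard form [assuming t > 5]: now -5*log(t - 5) + ∫(-1/(t + 4)) dt.
Step 3. Evaluate the standard form [assuming t > -4]: now -5*log(t - 5) - log(t + 4).
Answer: -5*log(t - 5) - log(t + 4).


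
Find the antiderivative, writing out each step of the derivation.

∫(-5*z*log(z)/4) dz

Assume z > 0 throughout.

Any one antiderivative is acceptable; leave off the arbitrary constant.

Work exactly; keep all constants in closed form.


Step 1. Integrate ∫(-5*z*log(z)/4) dz by parts with u = log(z), dv = (-5*z/4) dz, so v = -5*z**2/8 [assuming z > 0]: now -5*z**2*log(z)/8 + ∫(5*z/8) dz.
Step 2. Evaluate the standard form: now -5*z**2*log(z)/8 + 5*z**2/16.
Answer: -5*z**2*log(z)/8 + 5*z**2/16.


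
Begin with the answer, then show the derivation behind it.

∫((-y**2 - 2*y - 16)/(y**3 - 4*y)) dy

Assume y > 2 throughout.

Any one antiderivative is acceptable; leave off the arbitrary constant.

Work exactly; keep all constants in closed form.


The answer is 4*log(y) - 3*log(y - 2) - 2*log(y + 2).
Step 1. Decompose ∫((-y**2 - 2*y - 16)/(y**3 - 4*y)) dy by partial fractions, (-y**2 - 2*y - 16)/(y**3 - 4*y) = -2/(y + 2) - 3/(y - 2) + 4/y: now ∫(4/y) dy + ∫(-3/(y - 2)) dy + ∫(-2/(y + 2)) dy.
Step 2. Evaluate the standard form [assuming y > 2]: now -3*log(y - 2) + ∫(4/y) dy + ∫(-2/(y + 2)) dy.
Step 3. Evaluate the standard form [assuming y > 0]: now 4*log(y) - 3*log(y - 2) + ∫(-2/(y + 2)) dy.
Step 4. Evaluate the standard form [assuming y > -2]: now 4*log(y) - 3*log(y - 2) - 2*log(y + 2).
Answer: 4*log(y) - 3*log(y - 2) - 2*log(y + 2).


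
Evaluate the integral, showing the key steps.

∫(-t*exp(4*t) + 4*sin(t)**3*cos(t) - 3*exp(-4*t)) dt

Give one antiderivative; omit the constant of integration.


Step 1. Rewrite: now ∫(-t*exp(4*t)) dt + ∫(4*sin(t)**3*cos(t)) dt + ∫(-3*exp(-4*t)) dt.
Step 2. Evaluate the standard form: now ∫(-t*exp(4*t)) dt + ∫(4*sin(t)**3*cos(t)) dt + 3*exp(-4*t)/4.
Step 3. Integrate ∫(-t*exp(4*t)) dt by parts with u = t, dv = (-exp(4*t)) dt, so v = -exp(4*t)/4: now -t*exp(4*t)/4 + ∫(4*sin(t)**3*cos(t)) dt + ∫(exp(4*t)/4) dt + 3*exp(-4*t)/4.
Step 4. Evaluate the standard form: now -t*exp(4*t)/4 + exp(4*t)/16 + ∫(4*sin(t)**3*cos(t)) dt + 3*exp(-4*t)/4.
Step 5. Substitute u = sin(t), turning ∫(4*sin(t)**3*cos(t)) dt into ∫(4*u**3) du: now -t*exp(4*t)/4 + exp(4*t)/16 + ∫(4*u**3) du + 3*exp(-4*t)/4.
Step 6. Evaluate the standard form: now -t*exp(4*t)/4 + u**4 + exp(4*t)/16 + 3*exp(-4*t)/4.
Step 7. Substitute back u = sin(t): now -t*exp(4*t)/4 + exp(4*t)/16 + sin(t)**4 + 3*exp(-4*t)/4.
Answer: -t*exp(4*t)/4 + exp(4*t)/16 + sin(t)**4 + 3*exp(-4*t)/4.


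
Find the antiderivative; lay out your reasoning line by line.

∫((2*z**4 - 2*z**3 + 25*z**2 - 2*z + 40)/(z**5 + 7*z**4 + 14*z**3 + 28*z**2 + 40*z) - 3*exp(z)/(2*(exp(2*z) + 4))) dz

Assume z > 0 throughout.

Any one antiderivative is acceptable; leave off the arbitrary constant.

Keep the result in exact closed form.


Step 1. Rewrite: now ∫(-3*exp(z)/(2*(exp(2*z) + 4))) dz + ∫((2*z**4 - 2*z**3 + 25*z**2 - 2*z + 40)/(z**5 + 7*z**4 + 14*z**3 + 28*z**2 + 40*z)) dz.
Step 2. Decompose ∫((2*z**4 - 2*z**3 + 25*z**2 - 2*z + 40)/(z**5 + 7*z**4 + 14*z**3 + 28*z**2 + 40*z)) dz by partial fractions, (2*z**4 - 2*z**3 + 25*z**2 - 2*z + 40)/(z**5 + 7*z**4 + 14*z**3 + 28*z**2 + 40*z) = 1/(z**2 + 4) + 5/(z + 5) - 4/(z + 2) + 1/z: now ∫(1/z) dz + ∫(-3*exp(z)/(2*(exp(2*z) + 4))) dz + ∫(-4/(z + 2)) dz + ∫(5/(z + 5)) dz + ∫(1/(z**2 + 4)) dz.
Step 3. Evaluate the standard form [assuming z > -2]: now -4*log(z + 2) + ∫(1/z) dz + ∫(-3*exp(z)/(2*(exp(2*z) + 4))) dz + ∫(5/(z + 5)) dz + ∫(1/(z**2 + 4)) dz.
Step 4. Evaluate the standard form [assuming z > -5]: now -4*log(z + 2) + 5*log(z + 5) + ∫(1/z) dz + ∫(-3*exp(z)/(2*(exp(2*z) + 4))) dz + ∫(1/(z**2 + 4)) dz.
Step 5. Evaluate the standard form [assuming z > 0]: now log(z) - 4*log(z + 2) + 5*log(z + 5) + ∫(-3*exp(z)/(2*(exp(2*z) + 4))) dz + ∫(1/(z**2 + 4)) dz.
Step 6. Evaluate the standard form: now log(z) - 4*log(z + 2) + 5*log(z + 5) + atan(z/2)/2 + ∫(-3*exp(z)/(2*(exp(2*z) + 4))) dz.
Step 7. Substitute u = exp(z), turning ∫(-3*exp(z)/(2*(exp(2*z) + 4))) dz into ∫(-3/(2*(u**2 + 4))) du: now log(z) - 4*log(z + 2) + 5*log(z + 5) + atan(z/2)/2 + ∫(-3/(2*(u**2 + 4))) du.
Step 8. Evaluate the standard form: now log(z) - 4*log(z + 2) + 5*log(z + 5) - 3*atan(u/2)/4 + atan(z/2)/2.
Step 9. Substitute back u = exp(z): now log(z) - 4*log(z + 2) + 5*log(z + 5) + atan(z/2)/2 - 3*atan(exp(z)/2)/4.
Answer: log(z) - 4*log(z + 2) + 5*log(z + 5) + atan(z/2)/2 - 3*atan(exp(z)/2)/4.


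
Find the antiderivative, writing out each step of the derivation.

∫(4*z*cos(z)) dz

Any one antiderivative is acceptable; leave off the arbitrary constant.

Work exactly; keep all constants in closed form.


Step 1. Integrate ∫(4*z*cos(z)) dz by parts with u = z, dv = (4*cos(z)) dz, so v = 4*sin(z): now 4*z*sin(z) + ∫(-4*sin(z)) dz.
Step 2. Evaluate the standard form: now 4*z*sin(z) + 4*cos(z).
Answer: 4*z*sin(z) + 4*cos(z).


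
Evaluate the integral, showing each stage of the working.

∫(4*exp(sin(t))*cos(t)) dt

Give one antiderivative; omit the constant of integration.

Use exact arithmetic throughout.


Step 1. Substitute u = sin(t), turning ∫(4*exp(sin(t))*cos(t)) dt into ∫(4*exp(u)) du: now ∫(4*exp(u)) du.
Step 2. Evaluate the standard form: now 4*exp(u).
Step 3. Substitute back u = sin(t): now 4*exp(sin(t)).
Answer: 4*exp(sin(t)).


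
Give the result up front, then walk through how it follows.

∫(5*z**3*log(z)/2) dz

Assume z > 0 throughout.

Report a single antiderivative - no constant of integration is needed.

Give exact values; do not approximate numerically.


The answer is 5*z**4*log(z)/8 - 5*z**4/32.
Step 1. Integrate ∫(5*z**3*log(z)/2) dz by parts with u = log(z), dv = (5*z**3/2) dz, so v = 5*z**4/8 [assuming z > 0]: now 5*z**4*log(z)/8 + ∫(-5*z**3/8) dz.
Step 2. Evaluate the standard form: now 5*z**4*log(z)/8 - 5*z**4/32.
Answer: 5*z**4*log(z)/8 - 5*z**4/32.


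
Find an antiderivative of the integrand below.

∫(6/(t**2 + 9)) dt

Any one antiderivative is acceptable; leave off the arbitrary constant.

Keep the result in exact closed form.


Answer: 2*atan(t/3).


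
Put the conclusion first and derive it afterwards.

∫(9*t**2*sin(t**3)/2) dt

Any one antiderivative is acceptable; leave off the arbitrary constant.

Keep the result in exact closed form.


The answer is -3*cos(t**3)/2.
Step 1. Substitute u = t**3, turning ∫(9*t**2*sin(t**3)/2) dt into ∫(3*sin(u)/2) du: now ∫(3*sin(u)/2) du.
Step 2. Evaluate the standard form: now -3*cos(u)/2.
Step 3. Substitute back u = t**3: now -3*cos(t**3)/2.
Answer: -3*cos(t**3)/2.


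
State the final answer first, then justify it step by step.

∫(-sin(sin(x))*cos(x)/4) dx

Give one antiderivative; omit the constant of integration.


The answer is cos(sin(x))/4.
Step 1. Substitute u = sin(x), turning ∫(-sin(sin(x))*cos(x)/4) dx into ∫(-sin(u)/4) du: now ∫(-sin(u)/4) du.
Step 2. Evaluate the standard form: now cos(u)/4.
Step 3. Substitute back u = sin(x): now cos(sin(x))/4.
Answer: cos(sin(x))/4.


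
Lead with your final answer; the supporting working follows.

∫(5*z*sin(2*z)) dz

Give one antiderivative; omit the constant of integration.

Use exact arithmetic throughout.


The answer is -5*z*cos(2*z)/2 + 5*sin(2*z)/4.
Step 1. Integrate ∫(5*z*sin(2*z)) dz by parts with u = z, dv = (5*sin(2*z)) dz, so v = -5*cos(2*z)/2: now -5*z*cos(2*z)/2 + ∫(5*cos(2*z)/2) dz.
Step 2. Evaluate the standard form: now -5*z*cos(2*z)/2 + 5*sin(2*z)/4.
Answer: -5*z*cos(2*z)/2 + 5*sin(2*z)/4.


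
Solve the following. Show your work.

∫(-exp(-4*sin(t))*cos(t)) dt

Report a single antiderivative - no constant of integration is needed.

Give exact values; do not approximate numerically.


Step 1. Substitute u = sin(t), turning ∫(-exp(-4*sin(t))*cos(t)) dt into ∫(-exp(-4*u)) du: now ∫(-exp(-4*u)) du.
Step 2. Evaluate the standard form: now exp(-4*u)/4.
Step 3. Substitute back u = sin(t): now exp(-4*sin(t))/4.
Answer: exp(-4*sin(t))/4.


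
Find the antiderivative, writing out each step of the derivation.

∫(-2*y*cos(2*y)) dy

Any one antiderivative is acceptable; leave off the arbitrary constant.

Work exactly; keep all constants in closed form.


Step 1. Integrate ∫(-2*y*cos(2*y)) dy by parts with u = y, dv = (-2*cos(2*y)) dy, so v = -sin(2*y): now -y*sin(2*y) + ∫(sin(2*y)) dy.
Step 2. Evaluate the standard form: now -y*sin(2*y) - cos(2*y)/2.
Answer: -y*sin(2*y) - cos(2*y)/2.


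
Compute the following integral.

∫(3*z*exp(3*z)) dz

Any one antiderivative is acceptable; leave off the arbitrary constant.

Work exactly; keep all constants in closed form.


Answer: z*exp(3*z) - exp(3*z)/3.


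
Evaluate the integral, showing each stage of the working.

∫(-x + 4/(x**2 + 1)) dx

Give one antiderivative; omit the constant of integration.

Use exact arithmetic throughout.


Step 1. Rewrite: now ∫(-x) dx + ∫(4/(x**2 + 1)) dx.
Step 2. Evaluate the standard form: now 4*atan(x) + ∫(-x) dx.
Step 3. Evaluate the standard form: now -x**2/2 + 4*atan(x).
Answer: -x**2/2 + 4*atan(x).


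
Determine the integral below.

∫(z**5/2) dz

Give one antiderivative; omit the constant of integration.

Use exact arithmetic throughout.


Answer: z**6/12.


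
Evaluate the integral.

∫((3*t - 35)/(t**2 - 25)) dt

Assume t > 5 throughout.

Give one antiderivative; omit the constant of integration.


Answer: -2*log(t - 5) + 5*log(t + 5).


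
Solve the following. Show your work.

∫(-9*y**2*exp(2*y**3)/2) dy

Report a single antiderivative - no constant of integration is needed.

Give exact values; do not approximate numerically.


Step 1. Substitute u = y**3, turning ∫(-9*y**2*exp(2*y**3)/2) dy into ∫(-3*exp(2*u)/2) du: now ∫(-3*exp(2*u)/2) du.
Step 2. Evaluate the standard form: now -3*exp(2*u)/4.
Step 3. Substitute back u = y**3: now -3*exp(2*y**3)/4.
Answer: -3*exp(2*y**3)/4.


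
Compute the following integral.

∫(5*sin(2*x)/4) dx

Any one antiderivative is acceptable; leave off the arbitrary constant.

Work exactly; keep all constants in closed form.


Answer: -5*cos(2*x)/8.


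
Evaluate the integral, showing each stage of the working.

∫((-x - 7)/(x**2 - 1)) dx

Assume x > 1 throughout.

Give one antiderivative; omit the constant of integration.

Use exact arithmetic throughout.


Step 1. Decompose ∫((-x - 7)/(x**2 - 1)) dx by partial fractions, (-x - 7)/(x**2 - 1) = 3/(x + 1) - 4/(x - 1): now ∫(-4/(x - 1)) dx + ∫(3/(x + 1)) dx.
Step 2. Evaluate the standard form [assuming x > -1]: now 3*log(x + 1) + ∫(-4/(x - 1)) dx.
Step 3. Evaluate the standard form [assuming x > 1]: now -4*log(x - 1) + 3*log(x + 1).
Answer: -4*log(x - 1) + 3*log(x + 1).


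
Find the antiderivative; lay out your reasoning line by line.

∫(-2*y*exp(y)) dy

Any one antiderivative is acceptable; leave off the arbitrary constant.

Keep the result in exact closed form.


Step 1. Integrate ∫(-2*y*exp(y)) dy by parts with u = y, dv = (-2*exp(y)) dy, so v = -2*exp(y): now -2*y*exp(y) + ∫(2*exp(y)) dy.
Step 2. Evaluate the standard form: now -2*y*exp(y) + 2*exp(y).
Answer: -2*y*exp(y) + 2*exp(y).


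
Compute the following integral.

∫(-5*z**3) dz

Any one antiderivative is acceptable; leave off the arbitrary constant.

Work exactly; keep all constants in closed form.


Answer: -5*z**4/4.


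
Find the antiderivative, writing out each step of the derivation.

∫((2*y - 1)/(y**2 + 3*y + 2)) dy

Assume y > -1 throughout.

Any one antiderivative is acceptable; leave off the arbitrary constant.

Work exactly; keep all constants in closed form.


Step 1. Decompose ∫((2*y - 1)/(y**2 + 3*y + 2)) dy by partial fractions, (2*y - 1)/(y**2 + 3*y + 2) = 5/(y + 2) - 3/(y + 1): now ∫(-3/(y + 1)) dy + ∫(5/(y + 2)) dy.
Step 2. Evaluate the standard form [assuming y > -2]: now 5*log(y + 2) + ∫(-3/(y + 1)) dy.
Step 3. Evaluate the standard form [assuming y > -1]: now -3*log(y + 1) + 5*log(y + 2).
Answer: -3*log(y + 1) + 5*log(y + 2).


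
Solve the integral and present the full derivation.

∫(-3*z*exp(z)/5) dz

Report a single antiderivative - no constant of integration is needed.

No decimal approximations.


Step 1. Integrate ∫(-3*z*exp(z)/5) dz by parts with u = z, dv = (-3*exp(z)/5) dz, so v = -3*exp(z)/5: now -3*z*exp(z)/5 + ∫(3*exp(z)/5) dz.
Step 2. Evaluate the standard form: now -3*z*exp(z)/5 + 3*exp(z)/5.
Answer: -3*z*exp(z)/5 + 3*exp(z)/5.


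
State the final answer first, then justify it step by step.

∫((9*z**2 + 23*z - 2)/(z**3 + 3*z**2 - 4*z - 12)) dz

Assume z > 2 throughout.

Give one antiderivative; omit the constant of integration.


The answer is 4*log(z - 2) + 3*log(z + 2) + 2*log(z + 3).
Step 1. Decompose ∫((9*z**2 + 23*z - 2)/(z**3 + 3*z**2 - 4*z - 12)) dz by partial fractions, (9*z**2 + 23*z - 2)/(z**3 + 3*z**2 - 4*z - 12) = 2/(z + 3) + 3/(z + 2) + 4/(z - 2): now ∫(4/(z - 2)) dz + ∫(3/(z + 2)) dz + ∫(2/(z + 3)) dz.
Step 2. Evaluate the standard form [assuming z > -2]: now 3*log(z + 2) + ∫(4/(z - 2)) dz + ∫(2/(z + 3)) dz.
Step 3. Evaluate the standard form [assuming z > -3]: now 3*log(z + 2) + 2*log(z + 3) + ∫(4/(z - 2)) dz.
Step 4. Evaluate the standard form [assuming z > 2]: now 4*log(z - 2) + 3*log(z + 2) + 2*log(z + 3).
Answer: 4*log(z - 2) + 3*log(z + 2) + 2*log(z + 3).


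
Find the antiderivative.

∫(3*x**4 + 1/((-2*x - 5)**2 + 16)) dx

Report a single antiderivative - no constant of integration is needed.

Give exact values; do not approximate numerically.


Answer: 3*x**5/5 + atan(x/2 + 5/4)/8.


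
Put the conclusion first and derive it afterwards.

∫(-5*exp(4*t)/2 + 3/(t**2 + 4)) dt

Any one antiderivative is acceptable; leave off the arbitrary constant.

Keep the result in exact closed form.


The answer is -5*exp(4*t)/8 + 3*atan(t/2)/2.
Step 1. Rewrite: now ∫(3/(t**2 + 4)) dt + ∫(-5*exp(4*t)/2) dt.
Step 2. Evaluate the standard form: now 3*atan(t/2)/2 + ∫(-5*exp(4*t)/2) dt.
Step 3. Evaluate the standard form: now -5*exp(4*t)/8 + 3*atan(t/2)/2.
Answer: -5*exp(4*t)/8 + 3*atan(t/2)/2.


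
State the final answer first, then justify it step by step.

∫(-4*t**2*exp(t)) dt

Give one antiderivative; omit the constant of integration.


The answer is -4*t**2*exp(t) + 8*t*exp(t) - 8*exp(t).
Step 1. Integrate ∫(-4*t**2*exp(t)) dt by parts with u = t**2, dv = (-4*exp(t)) dt, so v = -4*exp(t): now -4*t**2*exp(t) + ∫(8*t*exp(t)) dt.
Step 2. Integrate ∫(8*t*exp(t)) dt by parts with u = t, dv = (8*exp(t)) dt, so v = 8*exp(t): now -4*t**2*exp(t) + 8*t*exp(t) + ∫(-8*exp(t)) dt.
Step 3. Evaluate the standard form: now -4*t**2*exp(t) + 8*t*exp(t) - 8*exp(t).
Answer: -4*t**2*exp(t) + 8*t*exp(t) - 8*exp(t).


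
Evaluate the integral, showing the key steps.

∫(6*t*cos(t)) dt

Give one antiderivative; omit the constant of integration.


Step 1. Integrate ∫(6*t*cos(t)) dt by parts with u = t, dv = (6*cos(t)) dt, so v = 6*sin(t): now 6*t*sin(t) + ∫(-6*sin(t)) dt.
Step 2. Evaluate the standard form: now 6*t*sin(t) + 6*cos(t).
Answer: 6*t*sin(t) + 6*cos(t).


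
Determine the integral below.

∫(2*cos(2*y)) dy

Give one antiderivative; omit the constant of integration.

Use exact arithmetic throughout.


Answer: sin(2*y).


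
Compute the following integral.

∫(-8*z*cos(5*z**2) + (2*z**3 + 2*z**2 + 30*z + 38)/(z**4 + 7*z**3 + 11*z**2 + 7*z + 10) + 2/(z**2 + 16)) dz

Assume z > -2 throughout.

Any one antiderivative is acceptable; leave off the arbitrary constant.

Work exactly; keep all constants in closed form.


Answer: -2*log(z + 2) + 4*log(z + 5) - 4*sin(5*z**2)/5 + atan(z/4)/2 + 4*atan(z).


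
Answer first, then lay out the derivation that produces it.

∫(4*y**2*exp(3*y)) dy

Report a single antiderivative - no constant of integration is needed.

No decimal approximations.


The answer is 4*y**2*exp(3*y)/3 - 8*y*exp(3*y)/9 + 8*exp(3*y)/27.
Step 1. Integrate ∫(4*y**2*exp(3*y)) dy by parts with u = y**2, dv = (4*exp(3*y)) dy, so v = 4*exp(3*y)/3: now 4*y**2*exp(3*y)/3 + ∫(-8*y*exp(3*y)/3) dy.
Step 2. Integrate ∫(-8*y*exp(3*y)/3) dy by parts with u = y, dv = (-8*exp(3*y)/3) dy, so v = -8*exp(3*y)/9: now 4*y**2*exp(3*y)/3 - 8*y*exp(3*y)/9 + ∫(8*exp(3*y)/9) dy.
Step 3. Evaluate the standard form: now 4*y**2*exp(3*y)/3 - 8*y*exp(3*y)/9 + 8*exp(3*y)/27.
Answer: 4*y**2*exp(3*y)/3 - 8*y*exp(3*y)/9 + 8*exp(3*y)/27.
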